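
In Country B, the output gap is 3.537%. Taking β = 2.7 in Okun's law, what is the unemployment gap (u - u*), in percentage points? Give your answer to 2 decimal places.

-1.31 percentage points

Okun's law: output gap = -β × (u - u*), so u - u* = -(output gap)/β.
u - u* = -(3.537)/2.7 = -1.31 percentage points.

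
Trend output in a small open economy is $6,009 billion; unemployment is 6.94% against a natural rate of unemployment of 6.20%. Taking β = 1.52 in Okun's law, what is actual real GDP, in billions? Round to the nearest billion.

$5,941 billion

Unemployment gap = 6.94 - 6.2 = 0.74 points, so the output gap is -1.52 × 0.74 = -1.1248%.
Actual GDP = 6009 × (1 - 1.1248/100) = 6009 × 0.988752 ≈ 5941 billion.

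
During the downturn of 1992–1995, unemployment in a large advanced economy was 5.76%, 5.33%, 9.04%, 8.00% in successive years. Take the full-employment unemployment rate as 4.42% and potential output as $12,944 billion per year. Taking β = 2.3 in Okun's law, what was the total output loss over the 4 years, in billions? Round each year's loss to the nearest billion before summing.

Year 1992: gap = -2.3 × (5.76 - 4.42) = -3.082%, loss ≈ 12944 × 3.082/100 ≈ 399.
Year 1993: gap = -2.3 × (5.33 - 4.42) = -2.093%, loss ≈ 12944 × 2.093/100 ≈ 271.
Year 1994: gap = -2.3 × (9.04 - 4.42) = -10.626%, loss ≈ 12944 × 10.626/100 ≈ 1375.
Year 1995: gap = -2.3 × (8 - 4.42) = -8.234%, loss ≈ 12944 × 8.234/100 ≈ 1066.
Total lost output = 399 + 271 + 1375 + 1066 = 3111 billion.

$3,111 billion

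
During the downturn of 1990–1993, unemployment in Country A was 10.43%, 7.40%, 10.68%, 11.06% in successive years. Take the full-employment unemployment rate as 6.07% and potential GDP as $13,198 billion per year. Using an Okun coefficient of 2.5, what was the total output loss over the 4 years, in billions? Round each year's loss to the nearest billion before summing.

Year 1990: gap = -2.5 × (10.43 - 6.07) = -10.9%, loss ≈ 13198 × 10.9/100 ≈ 1439.
Year 1991: gap = -2.5 × (7.4 - 6.07) = -3.325%, loss ≈ 13198 × 3.325/100 ≈ 439.
Year 1992: gap = -2.5 × (10.68 - 6.07) = -11.525%, loss ≈ 13198 × 11.525/100 ≈ 1521.
Year 1993: gap = -2.5 × (11.06 - 6.07) = -12.475%, loss ≈ 13198 × 12.475/100 ≈ 1646.
Total lost output = 1439 + 439 + 1521 + 1646 = 5045 billion.

$5,045 billion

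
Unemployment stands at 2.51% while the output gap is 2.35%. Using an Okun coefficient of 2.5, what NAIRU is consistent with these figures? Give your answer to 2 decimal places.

3.45%

From Okun's law, u - u* = -(output gap)/β = -(2.35)/2.5 = -0.94 points.
So u* = 2.51 + 0.94 = 3.45%.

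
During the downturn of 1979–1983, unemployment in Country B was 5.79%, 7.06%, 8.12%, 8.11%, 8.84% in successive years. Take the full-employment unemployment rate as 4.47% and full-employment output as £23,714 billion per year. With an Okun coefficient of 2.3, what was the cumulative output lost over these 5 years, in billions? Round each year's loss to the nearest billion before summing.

Year 1979: gap = -2.3 × (5.79 - 4.47) = -3.036%, loss ≈ 23714 × 3.036/100 ≈ 720.
Year 1980: gap = -2.3 × (7.06 - 4.47) = -5.957%, loss ≈ 23714 × 5.957/100 ≈ 1413.
Year 1981: gap = -2.3 × (8.12 - 4.47) = -8.395%, loss ≈ 23714 × 8.395/100 ≈ 1991.
Year 1982: gap = -2.3 × (8.11 - 4.47) = -8.372%, loss ≈ 23714 × 8.372/100 ≈ 1985.
Year 1983: gap = -2.3 × (8.84 - 4.47) = -10.051%, loss ≈ 23714 × 10.051/100 ≈ 2383.
Total lost output = 720 + 1413 + 1991 + 1985 + 2383 = 8492 billion.

£8,492 billion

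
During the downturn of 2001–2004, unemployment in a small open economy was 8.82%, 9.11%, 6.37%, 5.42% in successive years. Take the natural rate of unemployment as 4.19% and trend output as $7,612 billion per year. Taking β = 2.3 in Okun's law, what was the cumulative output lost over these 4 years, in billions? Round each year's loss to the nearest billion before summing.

Year 2001: gap = -2.3 × (8.82 - 4.19) = -10.649%, loss ≈ 7612 × 10.649/100 ≈ 811.
Year 2002: gap = -2.3 × (9.11 - 4.19) = -11.316%, loss ≈ 7612 × 11.316/100 ≈ 861.
Year 2003: gap = -2.3 × (6.37 - 4.19) = -5.014%, loss ≈ 7612 × 5.014/100 ≈ 382.
Year 2004: gap = -2.3 × (5.42 - 4.19) = -2.829%, loss ≈ 7612 × 2.829/100 ≈ 215.
Total lost output = 811 + 861 + 382 + 215 = 2269 billion.

$2,269 billion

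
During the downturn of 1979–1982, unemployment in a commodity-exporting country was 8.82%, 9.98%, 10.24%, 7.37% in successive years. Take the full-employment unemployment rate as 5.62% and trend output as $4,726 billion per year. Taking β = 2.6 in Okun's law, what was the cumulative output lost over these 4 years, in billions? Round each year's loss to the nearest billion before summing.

$1,712 billion

Year 1979: gap = -2.6 × (8.82 - 5.62) = -8.32%, loss ≈ 4726 × 8.32/100 ≈ 393.
Year 1980: gap = -2.6 × (9.98 - 5.62) = -11.336%, loss ≈ 4726 × 11.336/100 ≈ 536.
Year 1981: gap = -2.6 × (10.24 - 5.62) = -12.012%, loss ≈ 4726 × 12.012/100 ≈ 568.
Year 1982: gap = -2.6 × (7.37 - 5.62) = -4.55%, loss ≈ 4726 × 4.55/100 ≈ 215.
Total lost output = 393 + 536 + 568 + 215 = 1712 billion.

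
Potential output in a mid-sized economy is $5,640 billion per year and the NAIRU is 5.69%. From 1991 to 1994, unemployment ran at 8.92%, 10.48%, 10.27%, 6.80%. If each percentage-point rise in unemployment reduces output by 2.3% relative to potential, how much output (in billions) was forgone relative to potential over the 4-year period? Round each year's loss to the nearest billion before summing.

$1,778 billion

Year 1991: gap = -2.3 × (8.92 - 5.69) = -7.429%, loss ≈ 5640 × 7.429/100 ≈ 419.
Year 1992: gap = -2.3 × (10.48 - 5.69) = -11.017%, loss ≈ 5640 × 11.017/100 ≈ 621.
Year 1993: gap = -2.3 × (10.27 - 5.69) = -10.534%, loss ≈ 5640 × 10.534/100 ≈ 594.
Year 1994: gap = -2.3 × (6.8 - 5.69) = -2.553%, loss ≈ 5640 × 2.553/100 ≈ 144.
Total lost output = 419 + 621 + 594 + 144 = 1778 billion.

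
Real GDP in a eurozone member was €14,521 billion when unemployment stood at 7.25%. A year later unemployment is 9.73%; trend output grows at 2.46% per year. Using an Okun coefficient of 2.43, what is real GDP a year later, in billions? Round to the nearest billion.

€14,003 billion

Δu = 9.73 - 7.25 = 2.48 points.
Okun's law (growth form): g_Y = g_Y* - β × Δu = 2.46 - 2.43 × (2.48) = 2.46 - 6.0264 = -3.5664%.
Real GDP in the next year = 14521 × (1 - 3.5664/100) = 14521 × 0.964336 ≈ 14003 billion.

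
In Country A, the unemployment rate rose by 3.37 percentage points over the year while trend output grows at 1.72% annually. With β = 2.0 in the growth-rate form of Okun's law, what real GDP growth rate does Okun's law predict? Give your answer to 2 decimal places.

-5.02%

Growth-rate Okun's law: g_Y = g_Y* - β × Δu.
g_Y = 1.72 - 2.0 × (3.37) = 1.72 - 6.74 = -5.02%, i.e. -5.02% to 2 d.p.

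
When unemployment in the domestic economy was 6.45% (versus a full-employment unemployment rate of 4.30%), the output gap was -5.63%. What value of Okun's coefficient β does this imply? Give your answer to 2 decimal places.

β ≈ 2.62

Okun's law: output gap = -β × (u - u*).
-5.63 = -β × (6.45 - 4.3) = -β × 2.15, so β = 5.63/2.15 = 2.62.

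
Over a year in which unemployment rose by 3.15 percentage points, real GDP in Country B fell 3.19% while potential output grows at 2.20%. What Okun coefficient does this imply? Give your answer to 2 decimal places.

β ≈ 1.71

Growth form: g_Y = g_Y* - β × Δu, so β = (g_Y* - g_Y)/Δu.
β = (2.2 + 3.19)/3.15 = 5.39/3.15 = 1.71.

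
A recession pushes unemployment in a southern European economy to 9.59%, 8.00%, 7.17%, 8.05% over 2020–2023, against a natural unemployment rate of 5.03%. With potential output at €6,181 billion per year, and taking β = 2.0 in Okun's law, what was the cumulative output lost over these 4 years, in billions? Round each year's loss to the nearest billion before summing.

€1,569 billion

Year 2020: gap = -2.0 × (9.59 - 5.03) = -9.12%, loss ≈ 6181 × 9.12/100 ≈ 564.
Year 2021: gap = -2.0 × (8 - 5.03) = -5.94%, loss ≈ 6181 × 5.94/100 ≈ 367.
Year 2022: gap = -2.0 × (7.17 - 5.03) = -4.28%, loss ≈ 6181 × 4.28/100 ≈ 265.
Year 2023: gap = -2.0 × (8.05 - 5.03) = -6.04%, loss ≈ 6181 × 6.04/100 ≈ 373.
Total lost output = 564 + 367 + 265 + 373 = 1569 billion.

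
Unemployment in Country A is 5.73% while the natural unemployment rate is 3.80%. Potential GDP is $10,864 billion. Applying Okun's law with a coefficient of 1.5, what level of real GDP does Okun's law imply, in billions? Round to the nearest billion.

$10,549 billion

Unemployment gap = 5.73 - 3.8 = 1.93 points, so the output gap is -1.5 × 1.93 = -2.895%.
Actual GDP = 10864 × (1 - 2.895/100) = 10864 × 0.97105 ≈ 10549 billion.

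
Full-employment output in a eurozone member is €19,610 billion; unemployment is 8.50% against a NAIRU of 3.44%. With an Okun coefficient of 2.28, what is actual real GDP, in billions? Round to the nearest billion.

€17,348 billion

Unemployment gap = 8.5 - 3.44 = 5.06 points, so the output gap is -2.28 × 5.06 = -11.5368%.
Actual GDP = 19610 × (1 - 11.5368/100) = 19610 × 0.884632 ≈ 17348 billion.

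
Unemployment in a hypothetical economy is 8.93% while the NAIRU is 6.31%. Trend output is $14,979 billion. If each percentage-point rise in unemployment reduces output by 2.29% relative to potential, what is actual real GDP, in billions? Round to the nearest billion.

$14,080 billion

Unemployment gap = 8.93 - 6.31 = 2.62 points, so the output gap is -2.29 × 2.62 = -5.9998%.
Actual GDP = 14979 × (1 - 5.9998/100) = 14979 × 0.940002 ≈ 14080 billion.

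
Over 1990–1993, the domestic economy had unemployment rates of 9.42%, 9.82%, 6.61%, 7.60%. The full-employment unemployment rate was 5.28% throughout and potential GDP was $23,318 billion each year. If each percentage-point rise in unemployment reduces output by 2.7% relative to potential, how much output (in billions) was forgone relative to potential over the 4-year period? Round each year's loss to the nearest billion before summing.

Year 1990: gap = -2.7 × (9.42 - 5.28) = -11.178%, loss ≈ 23318 × 11.178/100 ≈ 2606.
Year 1991: gap = -2.7 × (9.82 - 5.28) = -12.258%, loss ≈ 23318 × 12.258/100 ≈ 2858.
Year 1992: gap = -2.7 × (6.61 - 5.28) = -3.591%, loss ≈ 23318 × 3.591/100 ≈ 837.
Year 1993: gap = -2.7 × (7.6 - 5.28) = -6.264%, loss ≈ 23318 × 6.264/100 ≈ 1461.
Total lost output = 2606 + 2858 + 837 + 1461 = 7762 billion.

$7,762 billion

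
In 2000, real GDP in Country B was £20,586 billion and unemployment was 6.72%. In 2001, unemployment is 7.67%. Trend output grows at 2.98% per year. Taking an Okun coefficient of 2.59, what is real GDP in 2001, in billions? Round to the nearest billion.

£20,693 billion

Δu = 7.67 - 6.72 = 0.95 points.
Okun's law (growth form): g_Y = g_Y* - β × Δu = 2.98 - 2.59 × (0.95) = 2.98 - 2.4605 = 0.5195%.
Real GDP in the next year = 20586 × (1 + 0.5195/100) = 20586 × 1.005195 ≈ 20693 billion.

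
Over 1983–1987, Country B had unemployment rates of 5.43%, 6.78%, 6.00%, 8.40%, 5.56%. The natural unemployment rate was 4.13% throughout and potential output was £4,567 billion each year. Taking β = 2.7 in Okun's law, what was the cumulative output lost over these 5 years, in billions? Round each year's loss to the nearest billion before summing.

Year 1983: gap = -2.7 × (5.43 - 4.13) = -3.51%, loss ≈ 4567 × 3.51/100 ≈ 160.
Year 1984: gap = -2.7 × (6.78 - 4.13) = -7.155%, loss ≈ 4567 × 7.155/100 ≈ 327.
Year 1985: gap = -2.7 × (6 - 4.13) = -5.049%, loss ≈ 4567 × 5.049/100 ≈ 231.
Year 1986: gap = -2.7 × (8.4 - 4.13) = -11.529%, loss ≈ 4567 × 11.529/100 ≈ 527.
Year 1987: gap = -2.7 × (5.56 - 4.13) = -3.861%, loss ≈ 4567 × 3.861/100 ≈ 176.
Total lost output = 160 + 327 + 231 + 527 + 176 = 1421 billion.

£1,421 billion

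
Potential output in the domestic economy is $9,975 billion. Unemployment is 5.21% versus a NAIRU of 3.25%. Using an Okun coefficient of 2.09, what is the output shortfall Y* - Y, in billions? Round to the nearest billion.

$409 billion

Output gap = -2.09 × (5.21 - 3.25) = -2.09 × 1.96 = -4.0964%.
Actual GDP ≈ 9975 × 0.959036 ≈ 9566 billion, so the shortfall is 9975 - 9566 = 409 billion.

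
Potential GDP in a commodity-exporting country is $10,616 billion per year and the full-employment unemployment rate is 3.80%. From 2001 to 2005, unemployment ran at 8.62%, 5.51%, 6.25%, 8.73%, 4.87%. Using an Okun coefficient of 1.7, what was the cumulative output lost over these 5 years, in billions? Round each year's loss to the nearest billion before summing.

$2,704 billion

Year 2001: gap = -1.7 × (8.62 - 3.8) = -8.194%, loss ≈ 10616 × 8.194/100 ≈ 870.
Year 2002: gap = -1.7 × (5.51 - 3.8) = -2.907%, loss ≈ 10616 × 2.907/100 ≈ 309.
Year 2003: gap = -1.7 × (6.25 - 3.8) = -4.165%, loss ≈ 10616 × 4.165/100 ≈ 442.
Year 2004: gap = -1.7 × (8.73 - 3.8) = -8.381%, loss ≈ 10616 × 8.381/100 ≈ 890.
Year 2005: gap = -1.7 × (4.87 - 3.8) = -1.819%, loss ≈ 10616 × 1.819/100 ≈ 193.
Total lost output = 870 + 309 + 442 + 890 + 193 = 2704 billion.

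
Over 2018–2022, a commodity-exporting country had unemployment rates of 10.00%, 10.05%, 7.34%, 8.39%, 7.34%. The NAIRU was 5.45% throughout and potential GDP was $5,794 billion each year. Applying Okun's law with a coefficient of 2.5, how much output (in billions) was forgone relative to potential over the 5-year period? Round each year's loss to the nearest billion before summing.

$2,299 billion

Year 2018: gap = -2.5 × (10 - 5.45) = -11.375%, loss ≈ 5794 × 11.375/100 ≈ 659.
Year 2019: gap = -2.5 × (10.05 - 5.45) = -11.5%, loss ≈ 5794 × 11.5/100 ≈ 666.
Year 2020: gap = -2.5 × (7.34 - 5.45) = -4.725%, loss ≈ 5794 × 4.725/100 ≈ 274.
Year 2021: gap = -2.5 × (8.39 - 5.45) = -7.35%, loss ≈ 5794 × 7.35/100 ≈ 426.
Year 2022: gap = -2.5 × (7.34 - 5.45) = -4.725%, loss ≈ 5794 × 4.725/100 ≈ 274.
Total lost output = 659 + 666 + 274 + 426 + 274 = 2299 billion.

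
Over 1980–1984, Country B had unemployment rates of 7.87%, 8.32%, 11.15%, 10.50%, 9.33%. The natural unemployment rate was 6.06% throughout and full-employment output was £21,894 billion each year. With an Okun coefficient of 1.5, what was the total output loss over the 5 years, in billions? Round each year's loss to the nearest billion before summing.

Year 1980: gap = -1.5 × (7.87 - 6.06) = -2.715%, loss ≈ 21894 × 2.715/100 ≈ 594.
Year 1981: gap = -1.5 × (8.32 - 6.06) = -3.39%, loss ≈ 21894 × 3.39/100 ≈ 742.
Year 1982: gap = -1.5 × (11.15 - 6.06) = -7.635%, loss ≈ 21894 × 7.635/100 ≈ 1672.
Year 1983: gap = -1.5 × (10.5 - 6.06) = -6.66%, loss ≈ 21894 × 6.66/100 ≈ 1458.
Year 1984: gap = -1.5 × (9.33 - 6.06) = -4.905%, loss ≈ 21894 × 4.905/100 ≈ 1074.
Total lost output = 594 + 742 + 1672 + 1458 + 1074 = 5540 billion.

£5,540 billion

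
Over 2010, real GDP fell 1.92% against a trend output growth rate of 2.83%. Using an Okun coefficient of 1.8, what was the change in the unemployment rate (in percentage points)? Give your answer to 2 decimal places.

Growth-rate Okun's law: g_Y = g_Y* - β × Δu, so Δu = (g_Y* - g_Y)/β.
Δu = (2.83 + 1.92)/1.8 = 4.75/1.8 = 2.64 percentage points.

2.64 percentage points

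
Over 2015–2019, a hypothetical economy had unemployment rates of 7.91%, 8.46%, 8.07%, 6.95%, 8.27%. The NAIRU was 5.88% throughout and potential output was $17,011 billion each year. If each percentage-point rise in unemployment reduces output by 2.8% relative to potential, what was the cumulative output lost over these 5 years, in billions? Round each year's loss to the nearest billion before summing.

Year 2015: gap = -2.8 × (7.91 - 5.88) = -5.684%, loss ≈ 17011 × 5.684/100 ≈ 967.
Year 2016: gap = -2.8 × (8.46 - 5.88) = -7.224%, loss ≈ 17011 × 7.224/100 ≈ 1229.
Year 2017: gap = -2.8 × (8.07 - 5.88) = -6.132%, loss ≈ 17011 × 6.132/100 ≈ 1043.
Year 2018: gap = -2.8 × (6.95 - 5.88) = -2.996%, loss ≈ 17011 × 2.996/100 ≈ 510.
Year 2019: gap = -2.8 × (8.27 - 5.88) = -6.692%, loss ≈ 17011 × 6.692/100 ≈ 1138.
Total lost output = 967 + 1229 + 1043 + 510 + 1138 = 4887 billion.

$4,887 billion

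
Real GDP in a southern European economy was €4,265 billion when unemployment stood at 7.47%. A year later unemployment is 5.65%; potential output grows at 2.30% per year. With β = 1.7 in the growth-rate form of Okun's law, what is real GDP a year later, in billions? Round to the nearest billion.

Δu = 5.65 - 7.47 = -1.82 points.
Okun's law (growth form): g_Y = g_Y* - β × Δu = 2.30 - 1.7 × (-1.82) = 2.3 + 3.094 = 5.394%.
Real GDP in the next year = 4265 × (1 + 5.394/100) = 4265 × 1.05394 ≈ 4495 billion.

€4,495 billion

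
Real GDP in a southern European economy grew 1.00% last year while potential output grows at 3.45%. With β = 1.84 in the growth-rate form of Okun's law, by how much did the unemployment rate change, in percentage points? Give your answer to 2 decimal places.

Growth-rate Okun's law: g_Y = g_Y* - β × Δu, so Δu = (g_Y* - g_Y)/β.
Δu = (3.45 - 1)/1.84 = 2.45/1.84 = 1.33 percentage points.

1.33 percentage points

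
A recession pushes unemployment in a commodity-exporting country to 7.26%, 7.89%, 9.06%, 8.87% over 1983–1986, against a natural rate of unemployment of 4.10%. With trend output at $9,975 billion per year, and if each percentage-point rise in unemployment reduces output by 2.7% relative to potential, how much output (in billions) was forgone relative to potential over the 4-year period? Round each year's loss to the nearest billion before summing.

$4,493 billion

Year 1983: gap = -2.7 × (7.26 - 4.1) = -8.532%, loss ≈ 9975 × 8.532/100 ≈ 851.
Year 1984: gap = -2.7 × (7.89 - 4.1) = -10.233%, loss ≈ 9975 × 10.233/100 ≈ 1021.
Year 1985: gap = -2.7 × (9.06 - 4.1) = -13.392%, loss ≈ 9975 × 13.392/100 ≈ 1336.
Year 1986: gap = -2.7 × (8.87 - 4.1) = -12.879%, loss ≈ 9975 × 12.879/100 ≈ 1285.
Total lost output = 851 + 1021 + 1336 + 1285 = 4493 billion.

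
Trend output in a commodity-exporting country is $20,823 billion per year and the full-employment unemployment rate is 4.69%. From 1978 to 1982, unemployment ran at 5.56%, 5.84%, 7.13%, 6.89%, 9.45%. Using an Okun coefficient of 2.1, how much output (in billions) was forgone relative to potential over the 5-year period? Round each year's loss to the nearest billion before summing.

$4,993 billion

Year 1978: gap = -2.1 × (5.56 - 4.69) = -1.827%, loss ≈ 20823 × 1.827/100 ≈ 380.
Year 1979: gap = -2.1 × (5.84 - 4.69) = -2.415%, loss ≈ 20823 × 2.415/100 ≈ 503.
Year 1980: gap = -2.1 × (7.13 - 4.69) = -5.124%, loss ≈ 20823 × 5.124/100 ≈ 1067.
Year 1981: gap = -2.1 × (6.89 - 4.69) = -4.62%, loss ≈ 20823 × 4.62/100 ≈ 962.
Year 1982: gap = -2.1 × (9.45 - 4.69) = -9.996%, loss ≈ 20823 × 9.996/100 ≈ 2081.
Total lost output = 380 + 503 + 1067 + 962 + 2081 = 4993 billion.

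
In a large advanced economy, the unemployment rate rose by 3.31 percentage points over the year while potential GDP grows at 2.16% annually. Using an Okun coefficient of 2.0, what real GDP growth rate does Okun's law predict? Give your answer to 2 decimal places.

-4.46%

Growth-rate Okun's law: g_Y = g_Y* - β × Δu.
g_Y = 2.16 - 2.0 × (3.31) = 2.16 - 6.62 = -4.46%, i.e. -4.46% to 2 d.p.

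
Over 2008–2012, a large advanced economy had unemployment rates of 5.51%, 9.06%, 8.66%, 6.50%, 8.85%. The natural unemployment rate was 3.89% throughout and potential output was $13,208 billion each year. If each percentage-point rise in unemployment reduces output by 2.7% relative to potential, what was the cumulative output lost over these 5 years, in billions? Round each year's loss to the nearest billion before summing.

Year 2008: gap = -2.7 × (5.51 - 3.89) = -4.374%, loss ≈ 13208 × 4.374/100 ≈ 578.
Year 2009: gap = -2.7 × (9.06 - 3.89) = -13.959%, loss ≈ 13208 × 13.959/100 ≈ 1844.
Year 2010: gap = -2.7 × (8.66 - 3.89) = -12.879%, loss ≈ 13208 × 12.879/100 ≈ 1701.
Year 2011: gap = -2.7 × (6.5 - 3.89) = -7.047%, loss ≈ 13208 × 7.047/100 ≈ 931.
Year 2012: gap = -2.7 × (8.85 - 3.89) = -13.392%, loss ≈ 13208 × 13.392/100 ≈ 1769.
Total lost output = 578 + 1844 + 1701 + 931 + 1769 = 6823 billion.

$6,823 billion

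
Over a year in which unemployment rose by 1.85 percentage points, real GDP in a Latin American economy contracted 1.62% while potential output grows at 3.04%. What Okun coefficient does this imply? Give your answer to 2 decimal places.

β ≈ 2.52

Growth form: g_Y = g_Y* - β × Δu, so β = (g_Y* - g_Y)/Δu.
β = (3.04 + 1.62)/1.85 = 4.66/1.85 = 2.52.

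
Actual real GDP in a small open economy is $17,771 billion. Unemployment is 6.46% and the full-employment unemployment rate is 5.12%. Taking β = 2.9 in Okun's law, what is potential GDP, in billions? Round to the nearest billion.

$18,490 billion

Unemployment gap = 6.46 - 5.12 = 1.34 points, so output gap = -2.9 × 1.34 = -3.886%.
Since Y = Y* × (1 + gap/100), Y* = 17771/0.96114 ≈ 18490 billion.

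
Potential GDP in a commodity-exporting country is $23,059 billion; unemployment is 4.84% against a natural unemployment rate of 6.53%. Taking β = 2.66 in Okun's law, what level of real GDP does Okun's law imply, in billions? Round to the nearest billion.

$24,096 billion

Unemployment gap = 4.84 - 6.53 = -1.69 points, so the output gap is -2.66 × (-1.69) = 4.4954%.
Actual GDP = 23059 × (1 + 4.4954/100) = 23059 × 1.044954 ≈ 24096 billion.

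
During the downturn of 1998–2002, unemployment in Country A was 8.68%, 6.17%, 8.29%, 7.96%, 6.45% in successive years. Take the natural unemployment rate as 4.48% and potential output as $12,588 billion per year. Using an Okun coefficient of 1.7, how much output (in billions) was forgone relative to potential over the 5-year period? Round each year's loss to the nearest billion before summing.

Year 1998: gap = -1.7 × (8.68 - 4.48) = -7.14%, loss ≈ 12588 × 7.14/100 ≈ 899.
Year 1999: gap = -1.7 × (6.17 - 4.48) = -2.873%, loss ≈ 12588 × 2.873/100 ≈ 362.
Year 2000: gap = -1.7 × (8.29 - 4.48) = -6.477%, loss ≈ 12588 × 6.477/100 ≈ 815.
Year 2001: gap = -1.7 × (7.96 - 4.48) = -5.916%, loss ≈ 12588 × 5.916/100 ≈ 745.
Year 2002: gap = -1.7 × (6.45 - 4.48) = -3.349%, loss ≈ 12588 × 3.349/100 ≈ 422.
Total lost output = 899 + 362 + 815 + 745 + 422 = 3243 billion.

$3,243 billion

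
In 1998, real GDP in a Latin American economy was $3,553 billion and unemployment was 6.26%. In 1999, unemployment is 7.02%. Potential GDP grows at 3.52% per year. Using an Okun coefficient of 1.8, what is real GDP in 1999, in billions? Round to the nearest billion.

Δu = 7.02 - 6.26 = 0.76 points.
Okun's law (growth form): g_Y = g_Y* - β × Δu = 3.52 - 1.8 × (0.76) = 3.52 - 1.368 = 2.152%.
Real GDP in the next year = 3553 × (1 + 2.152/100) = 3553 × 1.02152 ≈ 3629 billion.

$3,629 billion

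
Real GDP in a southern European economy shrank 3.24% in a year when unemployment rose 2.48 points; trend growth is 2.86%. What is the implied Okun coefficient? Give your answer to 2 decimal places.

Growth form: g_Y = g_Y* - β × Δu, so β = (g_Y* - g_Y)/Δu.
β = (2.86 + 3.24)/2.48 = 6.1/2.48 = 2.46.

β ≈ 2.46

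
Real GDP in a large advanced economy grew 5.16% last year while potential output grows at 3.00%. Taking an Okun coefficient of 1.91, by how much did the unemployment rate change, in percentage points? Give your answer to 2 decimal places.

Growth-rate Okun's law: g_Y = g_Y* - β × Δu, so Δu = (g_Y* - g_Y)/β.
Δu = (3 - 5.16)/1.91 = -2.16/1.91 = -1.13 percentage points.

-1.13 percentage points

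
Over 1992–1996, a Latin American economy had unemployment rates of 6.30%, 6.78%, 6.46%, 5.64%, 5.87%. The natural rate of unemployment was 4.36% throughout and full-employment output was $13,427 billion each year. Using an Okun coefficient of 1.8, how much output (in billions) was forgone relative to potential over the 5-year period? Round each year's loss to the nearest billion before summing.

Year 1992: gap = -1.8 × (6.3 - 4.36) = -3.492%, loss ≈ 13427 × 3.492/100 ≈ 469.
Year 1993: gap = -1.8 × (6.78 - 4.36) = -4.356%, loss ≈ 13427 × 4.356/100 ≈ 585.
Year 1994: gap = -1.8 × (6.46 - 4.36) = -3.78%, loss ≈ 13427 × 3.78/100 ≈ 508.
Year 1995: gap = -1.8 × (5.64 - 4.36) = -2.304%, loss ≈ 13427 × 2.304/100 ≈ 309.
Year 1996: gap = -1.8 × (5.87 - 4.36) = -2.718%, loss ≈ 13427 × 2.718/100 ≈ 365.
Total lost output = 469 + 585 + 508 + 309 + 365 = 2236 billion.

$2,236 billion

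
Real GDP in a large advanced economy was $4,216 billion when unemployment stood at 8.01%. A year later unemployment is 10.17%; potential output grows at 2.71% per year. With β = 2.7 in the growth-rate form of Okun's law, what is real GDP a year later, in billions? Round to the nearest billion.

Δu = 10.17 - 8.01 = 2.16 points.
Okun's law (growth form): g_Y = g_Y* - β × Δu = 2.71 - 2.7 × (2.16) = 2.71 - 5.832 = -3.122%.
Real GDP in the next year = 4216 × (1 - 3.122/100) = 4216 × 0.96878 ≈ 4084 billion.

$4,084 billion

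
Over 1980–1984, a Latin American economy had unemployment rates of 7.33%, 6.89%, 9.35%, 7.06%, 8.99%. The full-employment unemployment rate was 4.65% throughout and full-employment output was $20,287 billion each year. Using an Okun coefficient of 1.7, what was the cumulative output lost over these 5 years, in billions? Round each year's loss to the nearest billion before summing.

Year 1980: gap = -1.7 × (7.33 - 4.65) = -4.556%, loss ≈ 20287 × 4.556/100 ≈ 924.
Year 1981: gap = -1.7 × (6.89 - 4.65) = -3.808%, loss ≈ 20287 × 3.808/100 ≈ 773.
Year 1982: gap = -1.7 × (9.35 - 4.65) = -7.99%, loss ≈ 20287 × 7.99/100 ≈ 1621.
Year 1983: gap = -1.7 × (7.06 - 4.65) = -4.097%, loss ≈ 20287 × 4.097/100 ≈ 831.
Year 1984: gap = -1.7 × (8.99 - 4.65) = -7.378%, loss ≈ 20287 × 7.378/100 ≈ 1497.
Total lost output = 924 + 773 + 1621 + 831 + 1497 = 5646 billion.

$5,646 billion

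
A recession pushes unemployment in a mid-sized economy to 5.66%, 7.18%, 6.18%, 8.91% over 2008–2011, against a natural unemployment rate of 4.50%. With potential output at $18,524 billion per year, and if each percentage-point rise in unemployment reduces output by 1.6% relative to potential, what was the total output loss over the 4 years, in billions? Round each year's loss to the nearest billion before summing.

Year 2008: gap = -1.6 × (5.66 - 4.5) = -1.856%, loss ≈ 18524 × 1.856/100 ≈ 344.
Year 2009: gap = -1.6 × (7.18 - 4.5) = -4.288%, loss ≈ 18524 × 4.288/100 ≈ 794.
Year 2010: gap = -1.6 × (6.18 - 4.5) = -2.688%, loss ≈ 18524 × 2.688/100 ≈ 498.
Year 2011: gap = -1.6 × (8.91 - 4.5) = -7.056%, loss ≈ 18524 × 7.056/100 ≈ 1307.
Total lost output = 344 + 794 + 498 + 1307 = 2943 billion.

$2,943 billion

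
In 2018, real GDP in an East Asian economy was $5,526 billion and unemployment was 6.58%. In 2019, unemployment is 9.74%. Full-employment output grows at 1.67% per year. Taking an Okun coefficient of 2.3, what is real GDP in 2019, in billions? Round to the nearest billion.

$5,217 billion

Δu = 9.74 - 6.58 = 3.16 points.
Okun's law (growth form): g_Y = g_Y* - β × Δu = 1.67 - 2.3 × (3.16) = 1.67 - 7.268 = -5.598%.
Real GDP in the next year = 5526 × (1 - 5.598/100) = 5526 × 0.94402 ≈ 5217 billion.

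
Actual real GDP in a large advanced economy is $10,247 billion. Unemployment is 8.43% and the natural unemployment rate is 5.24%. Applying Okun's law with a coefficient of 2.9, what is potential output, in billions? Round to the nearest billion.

Unemployment gap = 8.43 - 5.24 = 3.19 points, so output gap = -2.9 × 3.19 = -9.251%.
Since Y = Y* × (1 + gap/100), Y* = 10247/0.90749 ≈ 11292 billion.

$11,292 billion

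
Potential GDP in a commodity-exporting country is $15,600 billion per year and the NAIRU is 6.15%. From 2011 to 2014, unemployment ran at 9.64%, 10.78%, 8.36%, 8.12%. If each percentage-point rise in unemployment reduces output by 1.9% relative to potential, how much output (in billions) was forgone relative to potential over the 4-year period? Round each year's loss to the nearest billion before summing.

$3,645 billion

Year 2011: gap = -1.9 × (9.64 - 6.15) = -6.631%, loss ≈ 15600 × 6.631/100 ≈ 1034.
Year 2012: gap = -1.9 × (10.78 - 6.15) = -8.797%, loss ≈ 15600 × 8.797/100 ≈ 1372.
Year 2013: gap = -1.9 × (8.36 - 6.15) = -4.199%, loss ≈ 15600 × 4.199/100 ≈ 655.
Year 2014: gap = -1.9 × (8.12 - 6.15) = -3.743%, loss ≈ 15600 × 3.743/100 ≈ 584.
Total lost output = 1034 + 1372 + 655 + 584 = 3645 billion.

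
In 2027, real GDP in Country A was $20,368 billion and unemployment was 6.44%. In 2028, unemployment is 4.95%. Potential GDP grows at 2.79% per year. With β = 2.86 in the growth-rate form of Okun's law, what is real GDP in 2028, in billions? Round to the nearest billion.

$21,804 billion

Δu = 4.95 - 6.44 = -1.49 points.
Okun's law (growth form): g_Y = g_Y* - β × Δu = 2.79 - 2.86 × (-1.49) = 2.79 + 4.2614 = 7.0514%.
Real GDP in the next year = 20368 × (1 + 7.0514/100) = 20368 × 1.070514 ≈ 21804 billion.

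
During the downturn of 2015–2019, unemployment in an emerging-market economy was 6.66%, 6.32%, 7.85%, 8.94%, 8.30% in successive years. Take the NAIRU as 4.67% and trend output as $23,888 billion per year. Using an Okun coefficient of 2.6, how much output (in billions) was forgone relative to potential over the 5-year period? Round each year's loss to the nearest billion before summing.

Year 2015: gap = -2.6 × (6.66 - 4.67) = -5.174%, loss ≈ 23888 × 5.174/100 ≈ 1236.
Year 2016: gap = -2.6 × (6.32 - 4.67) = -4.29%, loss ≈ 23888 × 4.29/100 ≈ 1025.
Year 2017: gap = -2.6 × (7.85 - 4.67) = -8.268%, loss ≈ 23888 × 8.268/100 ≈ 1975.
Year 2018: gap = -2.6 × (8.94 - 4.67) = -11.102%, loss ≈ 23888 × 11.102/100 ≈ 2652.
Year 2019: gap = -2.6 × (8.3 - 4.67) = -9.438%, loss ≈ 23888 × 9.438/100 ≈ 2255.
Total lost output = 1236 + 1025 + 1975 + 2652 + 2255 = 9143 billion.

$9,143 billion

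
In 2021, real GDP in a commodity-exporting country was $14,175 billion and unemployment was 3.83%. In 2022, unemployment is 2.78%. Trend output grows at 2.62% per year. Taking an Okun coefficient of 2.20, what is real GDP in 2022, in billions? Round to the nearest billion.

$14,874 billion

Δu = 2.78 - 3.83 = -1.05 points.
Okun's law (growth form): g_Y = g_Y* - β × Δu = 2.62 - 2.20 × (-1.05) = 2.62 + 2.31 = 4.93%.
Real GDP in the next year = 14175 × (1 + 4.93/100) = 14175 × 1.0493 ≈ 14874 billion.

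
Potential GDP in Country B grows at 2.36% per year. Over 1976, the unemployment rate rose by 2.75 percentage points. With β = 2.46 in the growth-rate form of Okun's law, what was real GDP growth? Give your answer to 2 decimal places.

-4.41%

Growth-rate Okun's law: g_Y = g_Y* - β × Δu.
g_Y = 2.36 - 2.46 × (2.75) = 2.36 - 6.765 = -4.405%, i.e. -4.41% to 2 d.p.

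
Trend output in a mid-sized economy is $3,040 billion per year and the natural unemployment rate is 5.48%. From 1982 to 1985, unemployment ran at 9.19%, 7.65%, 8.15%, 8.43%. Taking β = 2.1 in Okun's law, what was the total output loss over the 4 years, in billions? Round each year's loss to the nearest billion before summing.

Year 1982: gap = -2.1 × (9.19 - 5.48) = -7.791%, loss ≈ 3040 × 7.791/100 ≈ 237.
Year 1983: gap = -2.1 × (7.65 - 5.48) = -4.557%, loss ≈ 3040 × 4.557/100 ≈ 139.
Year 1984: gap = -2.1 × (8.15 - 5.48) = -5.607%, loss ≈ 3040 × 5.607/100 ≈ 170.
Year 1985: gap = -2.1 × (8.43 - 5.48) = -6.195%, loss ≈ 3040 × 6.195/100 ≈ 188.
Total lost output = 237 + 139 + 170 + 188 = 734 billion.

$734 billion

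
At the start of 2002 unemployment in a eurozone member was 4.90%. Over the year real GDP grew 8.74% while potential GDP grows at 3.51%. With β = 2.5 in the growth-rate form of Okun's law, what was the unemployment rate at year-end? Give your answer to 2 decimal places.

Growth-rate Okun's law: g_Y = g_Y* - β × Δu, so Δu = (g_Y* - g_Y)/β.
Δu = (3.51 - 8.74)/2.5 = -5.23/2.5 = -2.09 percentage points.
Year-end unemployment = 4.9 - 2.09 = 2.81%.

2.81%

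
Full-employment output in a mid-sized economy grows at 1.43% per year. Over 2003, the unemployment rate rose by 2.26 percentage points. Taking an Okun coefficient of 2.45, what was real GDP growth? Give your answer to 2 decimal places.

-4.11%

Growth-rate Okun's law: g_Y = g_Y* - β × Δu.
g_Y = 1.43 - 2.45 × (2.26) = 1.43 - 5.537 = -4.107%, i.e. -4.11% to 2 d.p.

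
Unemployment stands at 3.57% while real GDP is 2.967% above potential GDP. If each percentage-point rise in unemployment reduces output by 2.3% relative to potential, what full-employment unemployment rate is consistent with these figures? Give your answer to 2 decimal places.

From Okun's law, u - u* = -(output gap)/β = -(2.967)/2.3 = -1.29 points.
So u* = 3.57 + 1.29 = 4.86%.

4.86%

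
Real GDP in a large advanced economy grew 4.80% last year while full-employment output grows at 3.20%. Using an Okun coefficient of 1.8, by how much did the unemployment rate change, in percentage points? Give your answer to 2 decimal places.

Growth-rate Okun's law: g_Y = g_Y* - β × Δu, so Δu = (g_Y* - g_Y)/β.
Δu = (3.2 - 4.8)/1.8 = -1.6/1.8 = -0.89 percentage points.

-0.89 percentage points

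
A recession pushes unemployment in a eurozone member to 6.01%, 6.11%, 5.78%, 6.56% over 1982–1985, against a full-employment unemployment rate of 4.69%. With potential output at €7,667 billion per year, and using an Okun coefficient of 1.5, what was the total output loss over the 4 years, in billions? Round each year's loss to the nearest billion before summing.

Year 1982: gap = -1.5 × (6.01 - 4.69) = -1.98%, loss ≈ 7667 × 1.98/100 ≈ 152.
Year 1983: gap = -1.5 × (6.11 - 4.69) = -2.13%, loss ≈ 7667 × 2.13/100 ≈ 163.
Year 1984: gap = -1.5 × (5.78 - 4.69) = -1.635%, loss ≈ 7667 × 1.635/100 ≈ 125.
Year 1985: gap = -1.5 × (6.56 - 4.69) = -2.805%, loss ≈ 7667 × 2.805/100 ≈ 215.
Total lost output = 152 + 163 + 125 + 215 = 655 billion.

€655 billion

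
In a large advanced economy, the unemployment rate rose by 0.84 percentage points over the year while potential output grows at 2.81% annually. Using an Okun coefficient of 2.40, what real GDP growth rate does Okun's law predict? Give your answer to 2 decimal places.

0.79%

Growth-rate Okun's law: g_Y = g_Y* - β × Δu.
g_Y = 2.81 - 2.40 × (0.84) = 2.81 - 2.016 = 0.794%, i.e. 0.79% to 2 d.p.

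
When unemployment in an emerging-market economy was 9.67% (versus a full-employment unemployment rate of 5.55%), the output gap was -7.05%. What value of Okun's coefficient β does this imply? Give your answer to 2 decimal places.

Okun's law: output gap = -β × (u - u*).
-7.05 = -β × (9.67 - 5.55) = -β × 4.12, so β = 7.05/4.12 = 1.71.

β ≈ 1.71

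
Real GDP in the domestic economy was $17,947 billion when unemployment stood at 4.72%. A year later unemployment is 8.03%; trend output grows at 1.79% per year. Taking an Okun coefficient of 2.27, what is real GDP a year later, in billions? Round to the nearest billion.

Δu = 8.03 - 4.72 = 3.31 points.
Okun's law (growth form): g_Y = g_Y* - β × Δu = 1.79 - 2.27 × (3.31) = 1.79 - 7.5137 = -5.7237%.
Real GDP in the next year = 17947 × (1 - 5.7237/100) = 17947 × 0.942763 ≈ 16920 billion.

$16,920 billion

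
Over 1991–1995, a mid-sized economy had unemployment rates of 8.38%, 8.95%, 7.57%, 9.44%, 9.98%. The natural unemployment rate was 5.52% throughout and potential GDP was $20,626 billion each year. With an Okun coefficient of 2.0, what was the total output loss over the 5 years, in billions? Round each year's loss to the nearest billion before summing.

$6,898 billion

Year 1991: gap = -2.0 × (8.38 - 5.52) = -5.72%, loss ≈ 20626 × 5.72/100 ≈ 1180.
Year 1992: gap = -2.0 × (8.95 - 5.52) = -6.86%, loss ≈ 20626 × 6.86/100 ≈ 1415.
Year 1993: gap = -2.0 × (7.57 - 5.52) = -4.1%, loss ≈ 20626 × 4.1/100 ≈ 846.
Year 1994: gap = -2.0 × (9.44 - 5.52) = -7.84%, loss ≈ 20626 × 7.84/100 ≈ 1617.
Year 1995: gap = -2.0 × (9.98 - 5.52) = -8.92%, loss ≈ 20626 × 8.92/100 ≈ 1840.
Total lost output = 1180 + 1415 + 846 + 1617 + 1840 = 6898 billion.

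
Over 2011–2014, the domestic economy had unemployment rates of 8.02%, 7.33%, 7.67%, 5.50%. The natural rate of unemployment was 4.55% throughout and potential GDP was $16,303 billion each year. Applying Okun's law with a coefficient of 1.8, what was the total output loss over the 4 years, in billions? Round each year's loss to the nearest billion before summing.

Year 2011: gap = -1.8 × (8.02 - 4.55) = -6.246%, loss ≈ 16303 × 6.246/100 ≈ 1018.
Year 2012: gap = -1.8 × (7.33 - 4.55) = -5.004%, loss ≈ 16303 × 5.004/100 ≈ 816.
Year 2013: gap = -1.8 × (7.67 - 4.55) = -5.616%, loss ≈ 16303 × 5.616/100 ≈ 916.
Year 2014: gap = -1.8 × (5.5 - 4.55) = -1.71%, loss ≈ 16303 × 1.71/100 ≈ 279.
Total lost output = 1018 + 816 + 916 + 279 = 3029 billion.

$3,029 billion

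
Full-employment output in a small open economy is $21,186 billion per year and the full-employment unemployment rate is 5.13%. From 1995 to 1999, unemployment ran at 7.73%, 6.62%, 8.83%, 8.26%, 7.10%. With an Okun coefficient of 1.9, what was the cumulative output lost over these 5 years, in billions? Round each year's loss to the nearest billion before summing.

$5,189 billion

Year 1995: gap = -1.9 × (7.73 - 5.13) = -4.94%, loss ≈ 21186 × 4.94/100 ≈ 1047.
Year 1996: gap = -1.9 × (6.62 - 5.13) = -2.831%, loss ≈ 21186 × 2.831/100 ≈ 600.
Year 1997: gap = -1.9 × (8.83 - 5.13) = -7.03%, loss ≈ 21186 × 7.03/100 ≈ 1489.
Year 1998: gap = -1.9 × (8.26 - 5.13) = -5.947%, loss ≈ 21186 × 5.947/100 ≈ 1260.
Year 1999: gap = -1.9 × (7.1 - 5.13) = -3.743%, loss ≈ 21186 × 3.743/100 ≈ 793.
Total lost output = 1047 + 600 + 1489 + 1260 + 793 = 5189 billion.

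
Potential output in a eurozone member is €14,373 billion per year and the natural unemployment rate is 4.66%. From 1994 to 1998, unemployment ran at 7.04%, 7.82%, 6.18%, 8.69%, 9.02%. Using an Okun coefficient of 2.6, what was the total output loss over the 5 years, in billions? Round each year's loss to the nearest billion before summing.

Year 1994: gap = -2.6 × (7.04 - 4.66) = -6.188%, loss ≈ 14373 × 6.188/100 ≈ 889.
Year 1995: gap = -2.6 × (7.82 - 4.66) = -8.216%, loss ≈ 14373 × 8.216/100 ≈ 1181.
Year 1996: gap = -2.6 × (6.18 - 4.66) = -3.952%, loss ≈ 14373 × 3.952/100 ≈ 568.
Year 1997: gap = -2.6 × (8.69 - 4.66) = -10.478%, loss ≈ 14373 × 10.478/100 ≈ 1506.
Year 1998: gap = -2.6 × (9.02 - 4.66) = -11.336%, loss ≈ 14373 × 11.336/100 ≈ 1629.
Total lost output = 889 + 1181 + 568 + 1506 + 1629 = 5773 billion.

€5,773 billion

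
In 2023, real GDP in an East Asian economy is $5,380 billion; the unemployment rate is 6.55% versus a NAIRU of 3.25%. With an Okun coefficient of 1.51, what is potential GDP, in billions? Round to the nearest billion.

$5,662 billion

Unemployment gap = 6.55 - 3.25 = 3.3 points, so output gap = -1.51 × 3.3 = -4.983%.
Since Y = Y* × (1 + gap/100), Y* = 5380/0.95017 ≈ 5662 billion.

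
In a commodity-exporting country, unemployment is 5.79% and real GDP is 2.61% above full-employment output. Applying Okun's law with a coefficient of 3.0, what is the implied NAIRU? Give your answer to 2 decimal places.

6.66%

From Okun's law, u - u* = -(output gap)/β = -(2.61)/3.0 = -0.87 points.
So u* = 5.79 + 0.87 = 6.66%.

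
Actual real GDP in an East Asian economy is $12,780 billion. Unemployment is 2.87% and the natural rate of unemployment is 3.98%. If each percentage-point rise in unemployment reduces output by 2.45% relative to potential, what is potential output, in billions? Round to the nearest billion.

Unemployment gap = 2.87 - 3.98 = -1.11 points, so output gap = -2.45 × (-1.11) = 2.7195%.
Since Y = Y* × (1 + gap/100), Y* = 12780/1.027195 ≈ 12442 billion.

$12,442 billion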